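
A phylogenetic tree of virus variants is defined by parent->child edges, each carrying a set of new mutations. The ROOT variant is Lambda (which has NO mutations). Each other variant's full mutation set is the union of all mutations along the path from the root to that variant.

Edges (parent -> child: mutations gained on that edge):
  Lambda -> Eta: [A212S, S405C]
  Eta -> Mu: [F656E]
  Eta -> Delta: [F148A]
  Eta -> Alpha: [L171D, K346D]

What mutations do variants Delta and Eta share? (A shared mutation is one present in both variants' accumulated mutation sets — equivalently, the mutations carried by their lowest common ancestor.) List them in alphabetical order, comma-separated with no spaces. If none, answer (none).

Accumulating mutations along path to Delta:
  At Lambda: gained [] -> total []
  At Eta: gained ['A212S', 'S405C'] -> total ['A212S', 'S405C']
  At Delta: gained ['F148A'] -> total ['A212S', 'F148A', 'S405C']
Mutations(Delta) = ['A212S', 'F148A', 'S405C']
Accumulating mutations along path to Eta:
  At Lambda: gained [] -> total []
  At Eta: gained ['A212S', 'S405C'] -> total ['A212S', 'S405C']
Mutations(Eta) = ['A212S', 'S405C']
Intersection: ['A212S', 'F148A', 'S405C'] ∩ ['A212S', 'S405C'] = ['A212S', 'S405C']

Answer: A212S,S405C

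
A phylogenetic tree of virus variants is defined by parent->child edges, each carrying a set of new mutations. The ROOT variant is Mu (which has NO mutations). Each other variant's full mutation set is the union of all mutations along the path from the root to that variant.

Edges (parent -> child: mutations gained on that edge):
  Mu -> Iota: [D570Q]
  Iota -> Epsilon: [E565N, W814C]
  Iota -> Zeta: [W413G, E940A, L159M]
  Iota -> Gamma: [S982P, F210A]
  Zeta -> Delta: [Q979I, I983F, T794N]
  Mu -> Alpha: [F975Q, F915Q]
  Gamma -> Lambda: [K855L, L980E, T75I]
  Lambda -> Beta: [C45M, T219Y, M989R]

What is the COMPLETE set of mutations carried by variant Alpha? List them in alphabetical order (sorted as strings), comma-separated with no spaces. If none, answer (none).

At Mu: gained [] -> total []
At Alpha: gained ['F975Q', 'F915Q'] -> total ['F915Q', 'F975Q']

Answer: F915Q,F975Q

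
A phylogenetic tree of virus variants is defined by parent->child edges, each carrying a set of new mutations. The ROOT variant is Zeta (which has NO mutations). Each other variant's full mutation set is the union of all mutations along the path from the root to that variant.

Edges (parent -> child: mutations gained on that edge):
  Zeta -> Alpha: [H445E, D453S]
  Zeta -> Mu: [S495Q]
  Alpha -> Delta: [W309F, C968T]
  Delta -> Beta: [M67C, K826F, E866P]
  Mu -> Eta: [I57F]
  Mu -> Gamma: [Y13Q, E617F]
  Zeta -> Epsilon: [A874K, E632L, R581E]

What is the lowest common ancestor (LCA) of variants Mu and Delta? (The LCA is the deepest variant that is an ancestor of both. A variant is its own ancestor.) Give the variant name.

Path from root to Mu: Zeta -> Mu
  ancestors of Mu: {Zeta, Mu}
Path from root to Delta: Zeta -> Alpha -> Delta
  ancestors of Delta: {Zeta, Alpha, Delta}
Common ancestors: {Zeta}
Walk up from Delta: Delta (not in ancestors of Mu), Alpha (not in ancestors of Mu), Zeta (in ancestors of Mu)
Deepest common ancestor (LCA) = Zeta

Answer: Zeta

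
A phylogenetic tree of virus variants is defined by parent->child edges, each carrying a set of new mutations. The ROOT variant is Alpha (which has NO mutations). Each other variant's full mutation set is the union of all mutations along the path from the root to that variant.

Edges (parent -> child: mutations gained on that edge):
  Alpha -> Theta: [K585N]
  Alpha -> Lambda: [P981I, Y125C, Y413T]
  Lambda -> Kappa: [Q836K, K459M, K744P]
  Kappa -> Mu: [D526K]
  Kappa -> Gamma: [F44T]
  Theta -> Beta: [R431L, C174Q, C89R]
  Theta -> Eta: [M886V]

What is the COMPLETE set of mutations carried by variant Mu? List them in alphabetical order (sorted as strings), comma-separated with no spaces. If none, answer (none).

At Alpha: gained [] -> total []
At Lambda: gained ['P981I', 'Y125C', 'Y413T'] -> total ['P981I', 'Y125C', 'Y413T']
At Kappa: gained ['Q836K', 'K459M', 'K744P'] -> total ['K459M', 'K744P', 'P981I', 'Q836K', 'Y125C', 'Y413T']
At Mu: gained ['D526K'] -> total ['D526K', 'K459M', 'K744P', 'P981I', 'Q836K', 'Y125C', 'Y413T']

Answer: D526K,K459M,K744P,P981I,Q836K,Y125C,Y413T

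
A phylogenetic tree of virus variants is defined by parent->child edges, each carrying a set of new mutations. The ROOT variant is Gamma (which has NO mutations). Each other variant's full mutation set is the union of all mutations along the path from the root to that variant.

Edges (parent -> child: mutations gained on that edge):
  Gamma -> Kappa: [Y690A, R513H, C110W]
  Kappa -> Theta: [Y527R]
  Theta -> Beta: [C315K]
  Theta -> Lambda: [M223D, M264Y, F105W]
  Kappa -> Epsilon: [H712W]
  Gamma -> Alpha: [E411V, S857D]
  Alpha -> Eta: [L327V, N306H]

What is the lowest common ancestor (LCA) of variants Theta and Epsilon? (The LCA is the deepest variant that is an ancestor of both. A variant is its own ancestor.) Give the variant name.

Path from root to Theta: Gamma -> Kappa -> Theta
  ancestors of Theta: {Gamma, Kappa, Theta}
Path from root to Epsilon: Gamma -> Kappa -> Epsilon
  ancestors of Epsilon: {Gamma, Kappa, Epsilon}
Common ancestors: {Gamma, Kappa}
Walk up from Epsilon: Epsilon (not in ancestors of Theta), Kappa (in ancestors of Theta), Gamma (in ancestors of Theta)
Deepest common ancestor (LCA) = Kappa

Answer: Kappa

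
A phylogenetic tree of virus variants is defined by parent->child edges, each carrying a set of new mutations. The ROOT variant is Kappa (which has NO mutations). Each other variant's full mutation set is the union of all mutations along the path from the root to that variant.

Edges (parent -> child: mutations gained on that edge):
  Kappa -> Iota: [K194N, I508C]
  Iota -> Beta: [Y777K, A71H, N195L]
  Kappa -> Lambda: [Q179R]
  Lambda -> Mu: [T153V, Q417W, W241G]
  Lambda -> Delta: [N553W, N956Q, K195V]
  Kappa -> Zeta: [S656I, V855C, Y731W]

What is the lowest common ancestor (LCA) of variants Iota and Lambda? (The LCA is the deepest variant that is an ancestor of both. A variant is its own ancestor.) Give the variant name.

Answer: Kappa

Derivation:
Path from root to Iota: Kappa -> Iota
  ancestors of Iota: {Kappa, Iota}
Path from root to Lambda: Kappa -> Lambda
  ancestors of Lambda: {Kappa, Lambda}
Common ancestors: {Kappa}
Walk up from Lambda: Lambda (not in ancestors of Iota), Kappa (in ancestors of Iota)
Deepest common ancestor (LCA) = Kappa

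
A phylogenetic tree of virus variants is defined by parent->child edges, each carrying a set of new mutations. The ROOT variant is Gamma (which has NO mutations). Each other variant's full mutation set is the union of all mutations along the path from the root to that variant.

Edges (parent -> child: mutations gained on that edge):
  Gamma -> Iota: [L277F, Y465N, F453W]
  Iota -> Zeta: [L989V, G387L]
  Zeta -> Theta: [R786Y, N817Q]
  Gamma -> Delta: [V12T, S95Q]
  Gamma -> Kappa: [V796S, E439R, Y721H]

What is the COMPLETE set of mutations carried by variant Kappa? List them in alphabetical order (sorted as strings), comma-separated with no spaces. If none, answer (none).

Answer: E439R,V796S,Y721H

Derivation:
At Gamma: gained [] -> total []
At Kappa: gained ['V796S', 'E439R', 'Y721H'] -> total ['E439R', 'V796S', 'Y721H']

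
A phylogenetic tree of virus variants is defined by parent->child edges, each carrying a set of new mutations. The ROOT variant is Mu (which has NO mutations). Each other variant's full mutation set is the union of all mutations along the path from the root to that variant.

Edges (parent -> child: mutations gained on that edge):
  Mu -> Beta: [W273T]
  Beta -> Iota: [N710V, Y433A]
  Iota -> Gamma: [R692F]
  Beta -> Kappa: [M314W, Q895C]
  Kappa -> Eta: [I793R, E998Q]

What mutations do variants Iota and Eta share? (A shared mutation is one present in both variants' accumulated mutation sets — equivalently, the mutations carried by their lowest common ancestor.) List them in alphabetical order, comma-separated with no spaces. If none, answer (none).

Accumulating mutations along path to Iota:
  At Mu: gained [] -> total []
  At Beta: gained ['W273T'] -> total ['W273T']
  At Iota: gained ['N710V', 'Y433A'] -> total ['N710V', 'W273T', 'Y433A']
Mutations(Iota) = ['N710V', 'W273T', 'Y433A']
Accumulating mutations along path to Eta:
  At Mu: gained [] -> total []
  At Beta: gained ['W273T'] -> total ['W273T']
  At Kappa: gained ['M314W', 'Q895C'] -> total ['M314W', 'Q895C', 'W273T']
  At Eta: gained ['I793R', 'E998Q'] -> total ['E998Q', 'I793R', 'M314W', 'Q895C', 'W273T']
Mutations(Eta) = ['E998Q', 'I793R', 'M314W', 'Q895C', 'W273T']
Intersection: ['N710V', 'W273T', 'Y433A'] ∩ ['E998Q', 'I793R', 'M314W', 'Q895C', 'W273T'] = ['W273T']

Answer: W273T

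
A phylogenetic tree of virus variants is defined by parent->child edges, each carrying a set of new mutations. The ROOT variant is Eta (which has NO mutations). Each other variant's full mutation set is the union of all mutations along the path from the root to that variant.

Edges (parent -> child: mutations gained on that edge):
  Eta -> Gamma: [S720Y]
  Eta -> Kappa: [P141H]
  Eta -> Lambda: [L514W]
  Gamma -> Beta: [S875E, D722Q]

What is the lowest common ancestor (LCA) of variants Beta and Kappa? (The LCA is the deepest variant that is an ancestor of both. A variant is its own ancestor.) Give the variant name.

Path from root to Beta: Eta -> Gamma -> Beta
  ancestors of Beta: {Eta, Gamma, Beta}
Path from root to Kappa: Eta -> Kappa
  ancestors of Kappa: {Eta, Kappa}
Common ancestors: {Eta}
Walk up from Kappa: Kappa (not in ancestors of Beta), Eta (in ancestors of Beta)
Deepest common ancestor (LCA) = Eta

Answer: Eta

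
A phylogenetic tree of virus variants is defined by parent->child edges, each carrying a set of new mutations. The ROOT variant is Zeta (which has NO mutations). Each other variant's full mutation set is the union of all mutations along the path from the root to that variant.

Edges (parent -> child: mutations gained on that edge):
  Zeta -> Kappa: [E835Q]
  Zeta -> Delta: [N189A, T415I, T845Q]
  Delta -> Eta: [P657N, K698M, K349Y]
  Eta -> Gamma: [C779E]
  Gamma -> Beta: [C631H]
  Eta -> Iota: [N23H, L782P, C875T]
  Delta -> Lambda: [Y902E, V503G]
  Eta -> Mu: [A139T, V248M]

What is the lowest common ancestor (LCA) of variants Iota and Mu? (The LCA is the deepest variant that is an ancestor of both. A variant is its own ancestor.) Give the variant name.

Answer: Eta

Derivation:
Path from root to Iota: Zeta -> Delta -> Eta -> Iota
  ancestors of Iota: {Zeta, Delta, Eta, Iota}
Path from root to Mu: Zeta -> Delta -> Eta -> Mu
  ancestors of Mu: {Zeta, Delta, Eta, Mu}
Common ancestors: {Zeta, Delta, Eta}
Walk up from Mu: Mu (not in ancestors of Iota), Eta (in ancestors of Iota), Delta (in ancestors of Iota), Zeta (in ancestors of Iota)
Deepest common ancestor (LCA) = Eta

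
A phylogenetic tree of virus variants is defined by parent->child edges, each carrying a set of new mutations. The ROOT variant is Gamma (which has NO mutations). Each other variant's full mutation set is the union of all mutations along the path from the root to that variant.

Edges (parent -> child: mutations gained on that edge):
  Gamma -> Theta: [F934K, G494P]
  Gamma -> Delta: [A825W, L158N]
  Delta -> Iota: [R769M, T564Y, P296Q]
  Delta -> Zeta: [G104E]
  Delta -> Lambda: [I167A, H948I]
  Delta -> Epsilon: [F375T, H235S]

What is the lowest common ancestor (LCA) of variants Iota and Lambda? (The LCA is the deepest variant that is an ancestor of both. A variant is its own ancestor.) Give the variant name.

Path from root to Iota: Gamma -> Delta -> Iota
  ancestors of Iota: {Gamma, Delta, Iota}
Path from root to Lambda: Gamma -> Delta -> Lambda
  ancestors of Lambda: {Gamma, Delta, Lambda}
Common ancestors: {Gamma, Delta}
Walk up from Lambda: Lambda (not in ancestors of Iota), Delta (in ancestors of Iota), Gamma (in ancestors of Iota)
Deepest common ancestor (LCA) = Delta

Answer: Delta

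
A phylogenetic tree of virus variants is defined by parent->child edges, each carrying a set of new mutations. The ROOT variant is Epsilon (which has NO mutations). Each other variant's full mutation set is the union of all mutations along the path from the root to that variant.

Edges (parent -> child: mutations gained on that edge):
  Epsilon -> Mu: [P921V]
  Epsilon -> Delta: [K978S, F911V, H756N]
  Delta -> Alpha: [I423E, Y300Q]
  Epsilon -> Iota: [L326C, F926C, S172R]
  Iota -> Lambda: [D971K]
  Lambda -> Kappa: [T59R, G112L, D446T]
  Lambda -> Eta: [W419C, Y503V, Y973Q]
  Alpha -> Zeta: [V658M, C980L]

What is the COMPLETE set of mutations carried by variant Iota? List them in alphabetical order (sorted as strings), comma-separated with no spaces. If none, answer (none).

At Epsilon: gained [] -> total []
At Iota: gained ['L326C', 'F926C', 'S172R'] -> total ['F926C', 'L326C', 'S172R']

Answer: F926C,L326C,S172R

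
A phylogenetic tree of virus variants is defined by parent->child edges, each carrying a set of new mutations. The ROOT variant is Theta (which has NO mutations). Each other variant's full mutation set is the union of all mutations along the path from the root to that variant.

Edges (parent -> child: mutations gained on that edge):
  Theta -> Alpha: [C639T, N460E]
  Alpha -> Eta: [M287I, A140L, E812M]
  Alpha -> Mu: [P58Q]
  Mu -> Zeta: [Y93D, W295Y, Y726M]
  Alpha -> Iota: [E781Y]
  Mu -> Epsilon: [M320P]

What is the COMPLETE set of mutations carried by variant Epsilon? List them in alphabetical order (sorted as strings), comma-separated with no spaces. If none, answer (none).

At Theta: gained [] -> total []
At Alpha: gained ['C639T', 'N460E'] -> total ['C639T', 'N460E']
At Mu: gained ['P58Q'] -> total ['C639T', 'N460E', 'P58Q']
At Epsilon: gained ['M320P'] -> total ['C639T', 'M320P', 'N460E', 'P58Q']

Answer: C639T,M320P,N460E,P58Q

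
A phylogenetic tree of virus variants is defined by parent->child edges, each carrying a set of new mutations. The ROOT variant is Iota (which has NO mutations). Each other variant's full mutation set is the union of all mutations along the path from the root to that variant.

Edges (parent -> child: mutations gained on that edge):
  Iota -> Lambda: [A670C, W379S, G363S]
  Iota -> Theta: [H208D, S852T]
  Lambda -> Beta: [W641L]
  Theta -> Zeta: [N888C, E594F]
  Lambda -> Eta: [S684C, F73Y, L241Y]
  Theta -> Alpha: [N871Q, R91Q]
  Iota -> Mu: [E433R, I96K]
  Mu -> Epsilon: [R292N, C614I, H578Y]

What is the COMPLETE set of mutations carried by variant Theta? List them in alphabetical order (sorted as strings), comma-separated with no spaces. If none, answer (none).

At Iota: gained [] -> total []
At Theta: gained ['H208D', 'S852T'] -> total ['H208D', 'S852T']

Answer: H208D,S852T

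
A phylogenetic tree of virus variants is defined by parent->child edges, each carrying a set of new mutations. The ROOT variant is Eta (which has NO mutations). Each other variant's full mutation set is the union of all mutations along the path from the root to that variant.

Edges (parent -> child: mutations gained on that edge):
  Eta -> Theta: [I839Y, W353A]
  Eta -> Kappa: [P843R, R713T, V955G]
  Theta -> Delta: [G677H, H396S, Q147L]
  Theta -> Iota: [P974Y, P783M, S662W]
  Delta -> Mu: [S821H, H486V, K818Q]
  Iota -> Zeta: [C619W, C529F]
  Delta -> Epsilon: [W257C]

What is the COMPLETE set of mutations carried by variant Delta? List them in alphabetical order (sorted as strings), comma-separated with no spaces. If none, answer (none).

At Eta: gained [] -> total []
At Theta: gained ['I839Y', 'W353A'] -> total ['I839Y', 'W353A']
At Delta: gained ['G677H', 'H396S', 'Q147L'] -> total ['G677H', 'H396S', 'I839Y', 'Q147L', 'W353A']

Answer: G677H,H396S,I839Y,Q147L,W353A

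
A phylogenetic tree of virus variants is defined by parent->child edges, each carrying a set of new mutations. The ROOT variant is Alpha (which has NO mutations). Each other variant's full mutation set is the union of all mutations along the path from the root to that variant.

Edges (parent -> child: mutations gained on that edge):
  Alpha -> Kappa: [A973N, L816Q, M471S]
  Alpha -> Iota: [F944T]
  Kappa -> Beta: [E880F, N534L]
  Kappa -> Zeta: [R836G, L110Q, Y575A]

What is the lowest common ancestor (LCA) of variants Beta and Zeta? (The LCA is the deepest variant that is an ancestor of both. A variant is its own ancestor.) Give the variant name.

Answer: Kappa

Derivation:
Path from root to Beta: Alpha -> Kappa -> Beta
  ancestors of Beta: {Alpha, Kappa, Beta}
Path from root to Zeta: Alpha -> Kappa -> Zeta
  ancestors of Zeta: {Alpha, Kappa, Zeta}
Common ancestors: {Alpha, Kappa}
Walk up from Zeta: Zeta (not in ancestors of Beta), Kappa (in ancestors of Beta), Alpha (in ancestors of Beta)
Deepest common ancestor (LCA) = Kappa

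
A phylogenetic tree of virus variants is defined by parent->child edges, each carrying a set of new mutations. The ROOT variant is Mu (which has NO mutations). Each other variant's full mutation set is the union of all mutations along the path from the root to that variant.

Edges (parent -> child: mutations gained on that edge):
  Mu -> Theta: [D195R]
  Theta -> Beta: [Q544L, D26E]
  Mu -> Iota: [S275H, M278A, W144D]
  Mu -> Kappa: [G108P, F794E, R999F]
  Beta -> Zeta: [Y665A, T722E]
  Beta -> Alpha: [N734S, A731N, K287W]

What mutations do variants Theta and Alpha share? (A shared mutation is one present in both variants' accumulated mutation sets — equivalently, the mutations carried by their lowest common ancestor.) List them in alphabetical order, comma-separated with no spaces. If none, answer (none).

Accumulating mutations along path to Theta:
  At Mu: gained [] -> total []
  At Theta: gained ['D195R'] -> total ['D195R']
Mutations(Theta) = ['D195R']
Accumulating mutations along path to Alpha:
  At Mu: gained [] -> total []
  At Theta: gained ['D195R'] -> total ['D195R']
  At Beta: gained ['Q544L', 'D26E'] -> total ['D195R', 'D26E', 'Q544L']
  At Alpha: gained ['N734S', 'A731N', 'K287W'] -> total ['A731N', 'D195R', 'D26E', 'K287W', 'N734S', 'Q544L']
Mutations(Alpha) = ['A731N', 'D195R', 'D26E', 'K287W', 'N734S', 'Q544L']
Intersection: ['D195R'] ∩ ['A731N', 'D195R', 'D26E', 'K287W', 'N734S', 'Q544L'] = ['D195R']

Answer: D195R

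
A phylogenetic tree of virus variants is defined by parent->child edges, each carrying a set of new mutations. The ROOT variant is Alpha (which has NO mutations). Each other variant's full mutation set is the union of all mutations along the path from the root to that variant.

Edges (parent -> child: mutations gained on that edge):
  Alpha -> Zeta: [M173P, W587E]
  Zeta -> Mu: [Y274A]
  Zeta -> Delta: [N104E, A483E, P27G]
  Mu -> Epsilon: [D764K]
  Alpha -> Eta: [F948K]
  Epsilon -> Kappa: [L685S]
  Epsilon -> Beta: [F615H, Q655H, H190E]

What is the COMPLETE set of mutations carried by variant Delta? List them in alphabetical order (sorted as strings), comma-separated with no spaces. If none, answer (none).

At Alpha: gained [] -> total []
At Zeta: gained ['M173P', 'W587E'] -> total ['M173P', 'W587E']
At Delta: gained ['N104E', 'A483E', 'P27G'] -> total ['A483E', 'M173P', 'N104E', 'P27G', 'W587E']

Answer: A483E,M173P,N104E,P27G,W587E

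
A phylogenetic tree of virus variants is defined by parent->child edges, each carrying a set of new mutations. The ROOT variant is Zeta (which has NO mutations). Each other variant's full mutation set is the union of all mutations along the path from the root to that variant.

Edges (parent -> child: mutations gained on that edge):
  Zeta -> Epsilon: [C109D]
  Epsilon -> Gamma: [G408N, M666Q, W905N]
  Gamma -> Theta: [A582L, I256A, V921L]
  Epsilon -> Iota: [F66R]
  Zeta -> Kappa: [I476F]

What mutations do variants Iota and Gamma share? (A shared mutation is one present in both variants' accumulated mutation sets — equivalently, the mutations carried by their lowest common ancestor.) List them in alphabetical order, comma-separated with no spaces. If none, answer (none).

Answer: C109D

Derivation:
Accumulating mutations along path to Iota:
  At Zeta: gained [] -> total []
  At Epsilon: gained ['C109D'] -> total ['C109D']
  At Iota: gained ['F66R'] -> total ['C109D', 'F66R']
Mutations(Iota) = ['C109D', 'F66R']
Accumulating mutations along path to Gamma:
  At Zeta: gained [] -> total []
  At Epsilon: gained ['C109D'] -> total ['C109D']
  At Gamma: gained ['G408N', 'M666Q', 'W905N'] -> total ['C109D', 'G408N', 'M666Q', 'W905N']
Mutations(Gamma) = ['C109D', 'G408N', 'M666Q', 'W905N']
Intersection: ['C109D', 'F66R'] ∩ ['C109D', 'G408N', 'M666Q', 'W905N'] = ['C109D']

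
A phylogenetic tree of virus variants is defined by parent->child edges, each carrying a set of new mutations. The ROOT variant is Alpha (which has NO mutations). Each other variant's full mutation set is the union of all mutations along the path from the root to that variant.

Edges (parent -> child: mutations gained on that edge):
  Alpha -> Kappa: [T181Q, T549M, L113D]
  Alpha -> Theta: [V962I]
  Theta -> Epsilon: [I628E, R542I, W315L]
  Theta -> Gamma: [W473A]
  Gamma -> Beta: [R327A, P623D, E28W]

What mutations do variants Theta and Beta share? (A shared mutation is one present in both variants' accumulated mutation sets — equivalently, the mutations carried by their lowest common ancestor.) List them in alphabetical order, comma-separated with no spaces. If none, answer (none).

Accumulating mutations along path to Theta:
  At Alpha: gained [] -> total []
  At Theta: gained ['V962I'] -> total ['V962I']
Mutations(Theta) = ['V962I']
Accumulating mutations along path to Beta:
  At Alpha: gained [] -> total []
  At Theta: gained ['V962I'] -> total ['V962I']
  At Gamma: gained ['W473A'] -> total ['V962I', 'W473A']
  At Beta: gained ['R327A', 'P623D', 'E28W'] -> total ['E28W', 'P623D', 'R327A', 'V962I', 'W473A']
Mutations(Beta) = ['E28W', 'P623D', 'R327A', 'V962I', 'W473A']
Intersection: ['V962I'] ∩ ['E28W', 'P623D', 'R327A', 'V962I', 'W473A'] = ['V962I']

Answer: V962I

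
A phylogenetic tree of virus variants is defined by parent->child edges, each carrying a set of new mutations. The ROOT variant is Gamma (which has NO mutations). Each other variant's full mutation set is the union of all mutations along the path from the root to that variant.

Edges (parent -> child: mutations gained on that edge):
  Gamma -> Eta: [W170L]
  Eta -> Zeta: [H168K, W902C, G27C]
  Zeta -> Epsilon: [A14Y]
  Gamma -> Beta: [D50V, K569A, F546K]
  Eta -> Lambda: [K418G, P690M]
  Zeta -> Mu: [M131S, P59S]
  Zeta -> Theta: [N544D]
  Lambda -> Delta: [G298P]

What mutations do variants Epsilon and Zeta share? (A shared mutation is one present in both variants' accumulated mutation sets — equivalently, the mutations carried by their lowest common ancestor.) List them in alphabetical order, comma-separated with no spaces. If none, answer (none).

Accumulating mutations along path to Epsilon:
  At Gamma: gained [] -> total []
  At Eta: gained ['W170L'] -> total ['W170L']
  At Zeta: gained ['H168K', 'W902C', 'G27C'] -> total ['G27C', 'H168K', 'W170L', 'W902C']
  At Epsilon: gained ['A14Y'] -> total ['A14Y', 'G27C', 'H168K', 'W170L', 'W902C']
Mutations(Epsilon) = ['A14Y', 'G27C', 'H168K', 'W170L', 'W902C']
Accumulating mutations along path to Zeta:
  At Gamma: gained [] -> total []
  At Eta: gained ['W170L'] -> total ['W170L']
  At Zeta: gained ['H168K', 'W902C', 'G27C'] -> total ['G27C', 'H168K', 'W170L', 'W902C']
Mutations(Zeta) = ['G27C', 'H168K', 'W170L', 'W902C']
Intersection: ['A14Y', 'G27C', 'H168K', 'W170L', 'W902C'] ∩ ['G27C', 'H168K', 'W170L', 'W902C'] = ['G27C', 'H168K', 'W170L', 'W902C']

Answer: G27C,H168K,W170L,W902C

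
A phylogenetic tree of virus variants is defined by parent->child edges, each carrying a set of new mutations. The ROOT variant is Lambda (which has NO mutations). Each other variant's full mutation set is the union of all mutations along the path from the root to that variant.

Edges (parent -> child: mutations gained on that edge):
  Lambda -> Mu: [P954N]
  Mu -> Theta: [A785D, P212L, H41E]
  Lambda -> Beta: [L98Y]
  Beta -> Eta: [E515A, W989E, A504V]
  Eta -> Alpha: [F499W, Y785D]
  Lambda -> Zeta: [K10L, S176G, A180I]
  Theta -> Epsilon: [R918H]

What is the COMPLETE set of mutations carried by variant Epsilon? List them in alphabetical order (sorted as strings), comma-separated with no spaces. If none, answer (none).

Answer: A785D,H41E,P212L,P954N,R918H

Derivation:
At Lambda: gained [] -> total []
At Mu: gained ['P954N'] -> total ['P954N']
At Theta: gained ['A785D', 'P212L', 'H41E'] -> total ['A785D', 'H41E', 'P212L', 'P954N']
At Epsilon: gained ['R918H'] -> total ['A785D', 'H41E', 'P212L', 'P954N', 'R918H']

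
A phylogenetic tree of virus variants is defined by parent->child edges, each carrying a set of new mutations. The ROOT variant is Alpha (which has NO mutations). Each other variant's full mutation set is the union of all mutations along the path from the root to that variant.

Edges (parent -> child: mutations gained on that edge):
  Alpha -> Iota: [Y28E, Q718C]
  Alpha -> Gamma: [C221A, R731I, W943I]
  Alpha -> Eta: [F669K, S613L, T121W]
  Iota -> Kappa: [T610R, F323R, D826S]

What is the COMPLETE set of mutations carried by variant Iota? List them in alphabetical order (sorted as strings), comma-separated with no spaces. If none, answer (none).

At Alpha: gained [] -> total []
At Iota: gained ['Y28E', 'Q718C'] -> total ['Q718C', 'Y28E']

Answer: Q718C,Y28E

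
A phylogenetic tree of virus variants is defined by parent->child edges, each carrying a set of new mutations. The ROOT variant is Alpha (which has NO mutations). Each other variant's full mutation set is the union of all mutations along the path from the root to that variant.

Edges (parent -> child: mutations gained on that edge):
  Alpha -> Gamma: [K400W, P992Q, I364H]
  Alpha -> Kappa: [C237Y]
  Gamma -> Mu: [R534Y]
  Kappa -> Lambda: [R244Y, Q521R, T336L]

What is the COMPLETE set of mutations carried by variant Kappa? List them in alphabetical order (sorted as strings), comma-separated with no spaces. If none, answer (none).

Answer: C237Y

Derivation:
At Alpha: gained [] -> total []
At Kappa: gained ['C237Y'] -> total ['C237Y']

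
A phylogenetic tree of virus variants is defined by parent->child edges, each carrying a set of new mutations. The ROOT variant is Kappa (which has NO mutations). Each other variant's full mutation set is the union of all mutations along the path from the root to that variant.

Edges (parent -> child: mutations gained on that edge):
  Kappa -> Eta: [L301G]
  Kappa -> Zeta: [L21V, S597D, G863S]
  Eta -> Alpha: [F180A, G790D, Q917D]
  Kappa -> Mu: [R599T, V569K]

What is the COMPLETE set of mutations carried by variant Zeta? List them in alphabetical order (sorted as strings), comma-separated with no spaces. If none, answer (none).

Answer: G863S,L21V,S597D

Derivation:
At Kappa: gained [] -> total []
At Zeta: gained ['L21V', 'S597D', 'G863S'] -> total ['G863S', 'L21V', 'S597D']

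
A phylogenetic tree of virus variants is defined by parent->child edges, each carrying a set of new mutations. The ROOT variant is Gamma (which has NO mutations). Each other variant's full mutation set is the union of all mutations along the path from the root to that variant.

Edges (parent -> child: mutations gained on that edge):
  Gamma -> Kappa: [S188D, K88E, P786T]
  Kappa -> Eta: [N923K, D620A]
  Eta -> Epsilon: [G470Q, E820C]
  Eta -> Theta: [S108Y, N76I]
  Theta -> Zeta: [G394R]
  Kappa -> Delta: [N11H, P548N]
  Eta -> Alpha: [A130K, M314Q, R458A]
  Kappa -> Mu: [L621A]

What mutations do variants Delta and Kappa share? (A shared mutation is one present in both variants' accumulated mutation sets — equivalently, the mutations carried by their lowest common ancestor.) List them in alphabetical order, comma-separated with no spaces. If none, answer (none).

Answer: K88E,P786T,S188D

Derivation:
Accumulating mutations along path to Delta:
  At Gamma: gained [] -> total []
  At Kappa: gained ['S188D', 'K88E', 'P786T'] -> total ['K88E', 'P786T', 'S188D']
  At Delta: gained ['N11H', 'P548N'] -> total ['K88E', 'N11H', 'P548N', 'P786T', 'S188D']
Mutations(Delta) = ['K88E', 'N11H', 'P548N', 'P786T', 'S188D']
Accumulating mutations along path to Kappa:
  At Gamma: gained [] -> total []
  At Kappa: gained ['S188D', 'K88E', 'P786T'] -> total ['K88E', 'P786T', 'S188D']
Mutations(Kappa) = ['K88E', 'P786T', 'S188D']
Intersection: ['K88E', 'N11H', 'P548N', 'P786T', 'S188D'] ∩ ['K88E', 'P786T', 'S188D'] = ['K88E', 'P786T', 'S188D']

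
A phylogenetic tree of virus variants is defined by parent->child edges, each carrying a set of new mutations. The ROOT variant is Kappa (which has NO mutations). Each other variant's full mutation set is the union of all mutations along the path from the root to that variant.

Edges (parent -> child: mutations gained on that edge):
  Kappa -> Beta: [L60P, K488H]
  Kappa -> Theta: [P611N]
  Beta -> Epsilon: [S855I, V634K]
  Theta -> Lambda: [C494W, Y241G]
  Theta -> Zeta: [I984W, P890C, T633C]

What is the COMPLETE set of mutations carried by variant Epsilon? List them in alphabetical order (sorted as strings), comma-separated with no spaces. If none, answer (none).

Answer: K488H,L60P,S855I,V634K

Derivation:
At Kappa: gained [] -> total []
At Beta: gained ['L60P', 'K488H'] -> total ['K488H', 'L60P']
At Epsilon: gained ['S855I', 'V634K'] -> total ['K488H', 'L60P', 'S855I', 'V634K']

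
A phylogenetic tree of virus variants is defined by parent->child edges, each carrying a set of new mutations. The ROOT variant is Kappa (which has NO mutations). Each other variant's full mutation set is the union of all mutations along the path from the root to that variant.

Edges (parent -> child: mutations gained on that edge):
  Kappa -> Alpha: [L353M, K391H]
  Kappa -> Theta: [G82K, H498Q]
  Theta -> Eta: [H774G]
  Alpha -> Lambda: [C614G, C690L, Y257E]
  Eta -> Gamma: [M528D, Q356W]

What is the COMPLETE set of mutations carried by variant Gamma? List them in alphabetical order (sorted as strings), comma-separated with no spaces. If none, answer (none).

At Kappa: gained [] -> total []
At Theta: gained ['G82K', 'H498Q'] -> total ['G82K', 'H498Q']
At Eta: gained ['H774G'] -> total ['G82K', 'H498Q', 'H774G']
At Gamma: gained ['M528D', 'Q356W'] -> total ['G82K', 'H498Q', 'H774G', 'M528D', 'Q356W']

Answer: G82K,H498Q,H774G,M528D,Q356W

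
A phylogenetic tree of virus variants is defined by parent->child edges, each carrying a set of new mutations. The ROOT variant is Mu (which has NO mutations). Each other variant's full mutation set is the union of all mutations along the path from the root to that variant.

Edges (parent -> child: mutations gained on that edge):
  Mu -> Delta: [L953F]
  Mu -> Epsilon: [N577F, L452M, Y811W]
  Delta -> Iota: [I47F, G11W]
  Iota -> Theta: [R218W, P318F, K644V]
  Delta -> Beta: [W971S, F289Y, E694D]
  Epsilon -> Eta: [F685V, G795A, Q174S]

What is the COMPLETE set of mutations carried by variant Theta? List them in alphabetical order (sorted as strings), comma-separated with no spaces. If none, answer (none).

At Mu: gained [] -> total []
At Delta: gained ['L953F'] -> total ['L953F']
At Iota: gained ['I47F', 'G11W'] -> total ['G11W', 'I47F', 'L953F']
At Theta: gained ['R218W', 'P318F', 'K644V'] -> total ['G11W', 'I47F', 'K644V', 'L953F', 'P318F', 'R218W']

Answer: G11W,I47F,K644V,L953F,P318F,R218W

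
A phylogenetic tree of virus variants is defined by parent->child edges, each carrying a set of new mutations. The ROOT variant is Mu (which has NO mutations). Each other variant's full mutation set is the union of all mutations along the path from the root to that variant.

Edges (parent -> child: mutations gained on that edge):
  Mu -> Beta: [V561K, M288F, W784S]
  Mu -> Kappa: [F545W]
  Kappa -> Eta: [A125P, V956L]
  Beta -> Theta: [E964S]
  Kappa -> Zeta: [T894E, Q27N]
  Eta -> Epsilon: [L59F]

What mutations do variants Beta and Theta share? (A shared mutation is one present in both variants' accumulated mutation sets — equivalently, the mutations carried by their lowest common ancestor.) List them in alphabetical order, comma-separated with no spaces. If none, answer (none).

Answer: M288F,V561K,W784S

Derivation:
Accumulating mutations along path to Beta:
  At Mu: gained [] -> total []
  At Beta: gained ['V561K', 'M288F', 'W784S'] -> total ['M288F', 'V561K', 'W784S']
Mutations(Beta) = ['M288F', 'V561K', 'W784S']
Accumulating mutations along path to Theta:
  At Mu: gained [] -> total []
  At Beta: gained ['V561K', 'M288F', 'W784S'] -> total ['M288F', 'V561K', 'W784S']
  At Theta: gained ['E964S'] -> total ['E964S', 'M288F', 'V561K', 'W784S']
Mutations(Theta) = ['E964S', 'M288F', 'V561K', 'W784S']
Intersection: ['M288F', 'V561K', 'W784S'] ∩ ['E964S', 'M288F', 'V561K', 'W784S'] = ['M288F', 'V561K', 'W784S']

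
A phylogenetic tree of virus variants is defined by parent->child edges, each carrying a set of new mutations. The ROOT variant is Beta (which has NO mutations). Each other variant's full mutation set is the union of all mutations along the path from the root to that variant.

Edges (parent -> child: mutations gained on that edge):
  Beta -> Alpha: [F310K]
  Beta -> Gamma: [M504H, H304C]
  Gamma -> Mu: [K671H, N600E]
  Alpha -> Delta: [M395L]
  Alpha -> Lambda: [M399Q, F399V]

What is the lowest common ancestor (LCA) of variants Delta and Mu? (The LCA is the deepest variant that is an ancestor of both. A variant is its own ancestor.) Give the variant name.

Path from root to Delta: Beta -> Alpha -> Delta
  ancestors of Delta: {Beta, Alpha, Delta}
Path from root to Mu: Beta -> Gamma -> Mu
  ancestors of Mu: {Beta, Gamma, Mu}
Common ancestors: {Beta}
Walk up from Mu: Mu (not in ancestors of Delta), Gamma (not in ancestors of Delta), Beta (in ancestors of Delta)
Deepest common ancestor (LCA) = Beta

Answer: Beta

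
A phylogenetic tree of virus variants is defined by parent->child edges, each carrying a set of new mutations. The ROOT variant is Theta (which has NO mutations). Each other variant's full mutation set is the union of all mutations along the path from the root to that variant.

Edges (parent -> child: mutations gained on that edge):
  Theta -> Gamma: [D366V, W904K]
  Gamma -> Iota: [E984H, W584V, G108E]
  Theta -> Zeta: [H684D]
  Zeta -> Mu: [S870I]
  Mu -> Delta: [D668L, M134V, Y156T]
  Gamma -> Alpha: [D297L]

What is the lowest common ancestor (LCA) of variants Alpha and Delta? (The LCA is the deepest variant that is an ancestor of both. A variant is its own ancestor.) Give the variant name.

Answer: Theta

Derivation:
Path from root to Alpha: Theta -> Gamma -> Alpha
  ancestors of Alpha: {Theta, Gamma, Alpha}
Path from root to Delta: Theta -> Zeta -> Mu -> Delta
  ancestors of Delta: {Theta, Zeta, Mu, Delta}
Common ancestors: {Theta}
Walk up from Delta: Delta (not in ancestors of Alpha), Mu (not in ancestors of Alpha), Zeta (not in ancestors of Alpha), Theta (in ancestors of Alpha)
Deepest common ancestor (LCA) = Theta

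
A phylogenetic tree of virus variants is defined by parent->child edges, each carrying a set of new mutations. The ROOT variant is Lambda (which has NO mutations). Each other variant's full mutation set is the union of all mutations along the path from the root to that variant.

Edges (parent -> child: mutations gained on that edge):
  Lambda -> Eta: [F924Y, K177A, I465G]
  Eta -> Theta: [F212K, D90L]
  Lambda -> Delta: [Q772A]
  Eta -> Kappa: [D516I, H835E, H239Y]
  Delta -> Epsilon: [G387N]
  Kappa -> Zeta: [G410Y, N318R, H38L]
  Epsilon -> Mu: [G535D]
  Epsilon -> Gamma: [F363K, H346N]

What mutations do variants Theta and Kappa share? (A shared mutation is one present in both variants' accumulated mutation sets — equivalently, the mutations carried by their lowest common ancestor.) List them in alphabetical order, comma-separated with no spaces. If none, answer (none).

Accumulating mutations along path to Theta:
  At Lambda: gained [] -> total []
  At Eta: gained ['F924Y', 'K177A', 'I465G'] -> total ['F924Y', 'I465G', 'K177A']
  At Theta: gained ['F212K', 'D90L'] -> total ['D90L', 'F212K', 'F924Y', 'I465G', 'K177A']
Mutations(Theta) = ['D90L', 'F212K', 'F924Y', 'I465G', 'K177A']
Accumulating mutations along path to Kappa:
  At Lambda: gained [] -> total []
  At Eta: gained ['F924Y', 'K177A', 'I465G'] -> total ['F924Y', 'I465G', 'K177A']
  At Kappa: gained ['D516I', 'H835E', 'H239Y'] -> total ['D516I', 'F924Y', 'H239Y', 'H835E', 'I465G', 'K177A']
Mutations(Kappa) = ['D516I', 'F924Y', 'H239Y', 'H835E', 'I465G', 'K177A']
Intersection: ['D90L', 'F212K', 'F924Y', 'I465G', 'K177A'] ∩ ['D516I', 'F924Y', 'H239Y', 'H835E', 'I465G', 'K177A'] = ['F924Y', 'I465G', 'K177A']

Answer: F924Y,I465G,K177A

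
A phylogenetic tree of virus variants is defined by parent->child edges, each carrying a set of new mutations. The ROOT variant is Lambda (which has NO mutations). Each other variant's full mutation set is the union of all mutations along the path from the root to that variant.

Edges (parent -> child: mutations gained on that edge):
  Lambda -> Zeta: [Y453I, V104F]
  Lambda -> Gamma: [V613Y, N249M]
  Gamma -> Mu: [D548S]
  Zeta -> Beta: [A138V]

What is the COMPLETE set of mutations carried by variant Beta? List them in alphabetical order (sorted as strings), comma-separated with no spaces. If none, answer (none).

Answer: A138V,V104F,Y453I

Derivation:
At Lambda: gained [] -> total []
At Zeta: gained ['Y453I', 'V104F'] -> total ['V104F', 'Y453I']
At Beta: gained ['A138V'] -> total ['A138V', 'V104F', 'Y453I']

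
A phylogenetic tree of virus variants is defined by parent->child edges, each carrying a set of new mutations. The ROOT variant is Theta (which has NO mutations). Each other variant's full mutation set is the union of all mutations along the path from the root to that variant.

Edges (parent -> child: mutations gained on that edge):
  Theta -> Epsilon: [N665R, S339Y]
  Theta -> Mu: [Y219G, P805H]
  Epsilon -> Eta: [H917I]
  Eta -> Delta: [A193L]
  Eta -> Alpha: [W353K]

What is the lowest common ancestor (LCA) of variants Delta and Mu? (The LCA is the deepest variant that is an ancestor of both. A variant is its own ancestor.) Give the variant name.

Path from root to Delta: Theta -> Epsilon -> Eta -> Delta
  ancestors of Delta: {Theta, Epsilon, Eta, Delta}
Path from root to Mu: Theta -> Mu
  ancestors of Mu: {Theta, Mu}
Common ancestors: {Theta}
Walk up from Mu: Mu (not in ancestors of Delta), Theta (in ancestors of Delta)
Deepest common ancestor (LCA) = Theta

Answer: Theta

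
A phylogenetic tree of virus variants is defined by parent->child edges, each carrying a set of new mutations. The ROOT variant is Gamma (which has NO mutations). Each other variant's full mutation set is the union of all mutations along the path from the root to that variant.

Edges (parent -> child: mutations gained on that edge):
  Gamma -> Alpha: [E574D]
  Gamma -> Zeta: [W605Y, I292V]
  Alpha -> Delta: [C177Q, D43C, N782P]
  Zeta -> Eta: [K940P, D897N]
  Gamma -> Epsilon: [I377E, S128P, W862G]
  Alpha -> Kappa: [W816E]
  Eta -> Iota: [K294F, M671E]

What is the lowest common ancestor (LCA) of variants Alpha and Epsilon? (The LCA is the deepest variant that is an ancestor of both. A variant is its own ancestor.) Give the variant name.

Answer: Gamma

Derivation:
Path from root to Alpha: Gamma -> Alpha
  ancestors of Alpha: {Gamma, Alpha}
Path from root to Epsilon: Gamma -> Epsilon
  ancestors of Epsilon: {Gamma, Epsilon}
Common ancestors: {Gamma}
Walk up from Epsilon: Epsilon (not in ancestors of Alpha), Gamma (in ancestors of Alpha)
Deepest common ancestor (LCA) = Gamma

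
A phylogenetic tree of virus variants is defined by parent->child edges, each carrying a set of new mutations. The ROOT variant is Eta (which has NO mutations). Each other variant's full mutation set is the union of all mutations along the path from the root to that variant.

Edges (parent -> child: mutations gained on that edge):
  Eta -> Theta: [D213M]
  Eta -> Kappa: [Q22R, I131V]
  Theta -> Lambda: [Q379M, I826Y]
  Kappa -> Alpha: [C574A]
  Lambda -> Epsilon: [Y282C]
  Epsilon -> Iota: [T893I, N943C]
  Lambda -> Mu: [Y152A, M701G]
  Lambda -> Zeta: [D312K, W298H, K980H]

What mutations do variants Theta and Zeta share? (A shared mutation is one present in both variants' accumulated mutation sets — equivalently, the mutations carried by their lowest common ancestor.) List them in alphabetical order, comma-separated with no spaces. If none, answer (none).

Answer: D213M

Derivation:
Accumulating mutations along path to Theta:
  At Eta: gained [] -> total []
  At Theta: gained ['D213M'] -> total ['D213M']
Mutations(Theta) = ['D213M']
Accumulating mutations along path to Zeta:
  At Eta: gained [] -> total []
  At Theta: gained ['D213M'] -> total ['D213M']
  At Lambda: gained ['Q379M', 'I826Y'] -> total ['D213M', 'I826Y', 'Q379M']
  At Zeta: gained ['D312K', 'W298H', 'K980H'] -> total ['D213M', 'D312K', 'I826Y', 'K980H', 'Q379M', 'W298H']
Mutations(Zeta) = ['D213M', 'D312K', 'I826Y', 'K980H', 'Q379M', 'W298H']
Intersection: ['D213M'] ∩ ['D213M', 'D312K', 'I826Y', 'K980H', 'Q379M', 'W298H'] = ['D213M']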